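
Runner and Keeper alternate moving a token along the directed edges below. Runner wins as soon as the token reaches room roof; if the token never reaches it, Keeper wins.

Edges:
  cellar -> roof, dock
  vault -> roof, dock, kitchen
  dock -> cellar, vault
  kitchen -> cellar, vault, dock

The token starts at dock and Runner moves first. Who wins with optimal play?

Keeper

Track states (vertex, player-to-move).
A0 = {(roof,Runner), (roof,Keeper)}
A1: add {(cellar,Runner), (vault,Runner)}.
A2: add {(dock,Keeper)}.
A3: add {(kitchen,Runner)}.
A4 = A3; e.g. (cellar,Keeper) stays out. (dock,Runner) never enters ⇒ Keeper avoids the target.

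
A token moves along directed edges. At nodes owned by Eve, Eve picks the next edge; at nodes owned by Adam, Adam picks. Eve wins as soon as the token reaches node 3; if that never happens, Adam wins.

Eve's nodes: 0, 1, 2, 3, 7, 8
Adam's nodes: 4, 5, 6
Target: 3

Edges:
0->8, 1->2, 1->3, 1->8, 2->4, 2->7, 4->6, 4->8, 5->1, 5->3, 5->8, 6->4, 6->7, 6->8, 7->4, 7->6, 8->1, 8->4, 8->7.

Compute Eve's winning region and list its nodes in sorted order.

0, 1, 3, 5, 8

A0 = {3}
A1: add {1} — 1 (Eve) has 1→3.
A2: add {8} — 8 (Eve) has 8→1.
A3: add {0, 5} — 0 (Eve) has 0→8; 5 (Adam): all of {1, 3, 8} already in.
A4 = A3; e.g. 2 (Eve) has no edge into A3. Fixed point.
Eve's winning region = {0, 1, 3, 5, 8}.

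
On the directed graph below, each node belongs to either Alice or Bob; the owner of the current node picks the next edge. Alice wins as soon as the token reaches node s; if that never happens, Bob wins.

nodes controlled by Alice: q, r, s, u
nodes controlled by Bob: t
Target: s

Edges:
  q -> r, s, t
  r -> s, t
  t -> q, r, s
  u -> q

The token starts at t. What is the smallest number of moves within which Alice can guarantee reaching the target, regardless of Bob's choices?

2

A0 = {s}
A1: add {q, r} — q (Alice) has q→s; r (Alice) has r→s.
A2: add {t, u} — t (Bob): all of {q, r, s} already in; u (Alice) has u→q.
A2 = all vertices. Fixed point.
t enters the attractor at level 2, so Alice can force the target in 2 moves from there.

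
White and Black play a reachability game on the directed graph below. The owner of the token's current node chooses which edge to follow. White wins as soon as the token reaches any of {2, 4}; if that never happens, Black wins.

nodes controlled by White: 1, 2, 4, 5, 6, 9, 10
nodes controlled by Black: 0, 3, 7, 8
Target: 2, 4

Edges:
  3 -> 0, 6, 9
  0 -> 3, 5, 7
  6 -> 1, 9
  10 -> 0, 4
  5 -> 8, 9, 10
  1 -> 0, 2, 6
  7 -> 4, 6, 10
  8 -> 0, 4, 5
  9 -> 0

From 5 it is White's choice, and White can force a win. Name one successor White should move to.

A0 = {2, 4}
A1: add {1, 10} — 1 (White) has 1→2; 10 (White) has 10→4.
A2: add {5, 6} — 5 (White) has 5→10; 6 (White) has 6→1.
A3: add {7} — 7 (Black): all of {4, 6, 10} already in.
A4 = A3; e.g. 0 (Black) can still go to 3. Fixed point.
From 5, successor 10 is in the attractor (rank 1); the other successors 8, 9 are not.

10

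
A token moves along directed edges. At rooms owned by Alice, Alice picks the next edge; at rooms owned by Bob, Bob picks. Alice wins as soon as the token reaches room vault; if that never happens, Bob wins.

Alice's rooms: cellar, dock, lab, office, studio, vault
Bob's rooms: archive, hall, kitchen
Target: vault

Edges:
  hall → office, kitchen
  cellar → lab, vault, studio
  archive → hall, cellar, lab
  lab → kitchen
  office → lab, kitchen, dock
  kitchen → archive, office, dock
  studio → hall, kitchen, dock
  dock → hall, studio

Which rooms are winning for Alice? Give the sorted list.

A0 = {vault}
A1: add {cellar} — cellar (Alice) has cellar→vault.
A2 = A1; e.g. hall (Bob) can still go to office. Fixed point.
Alice's winning region = {cellar, vault}.

cellar, vault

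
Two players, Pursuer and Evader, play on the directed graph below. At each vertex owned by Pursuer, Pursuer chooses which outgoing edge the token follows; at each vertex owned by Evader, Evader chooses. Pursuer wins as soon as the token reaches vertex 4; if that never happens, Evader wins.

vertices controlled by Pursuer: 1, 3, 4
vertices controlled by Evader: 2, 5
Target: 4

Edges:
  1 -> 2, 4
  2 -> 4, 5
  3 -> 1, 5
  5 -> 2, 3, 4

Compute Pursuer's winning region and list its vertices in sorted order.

A0 = {4}
A1: add {1} — 1 (Pursuer) has 1→4.
A2: add {3} — 3 (Pursuer) has 3→1.
A3 = A2; e.g. 2 (Evader) can still go to 5. Fixed point.
Pursuer's winning region = {1, 3, 4}.

1, 3, 4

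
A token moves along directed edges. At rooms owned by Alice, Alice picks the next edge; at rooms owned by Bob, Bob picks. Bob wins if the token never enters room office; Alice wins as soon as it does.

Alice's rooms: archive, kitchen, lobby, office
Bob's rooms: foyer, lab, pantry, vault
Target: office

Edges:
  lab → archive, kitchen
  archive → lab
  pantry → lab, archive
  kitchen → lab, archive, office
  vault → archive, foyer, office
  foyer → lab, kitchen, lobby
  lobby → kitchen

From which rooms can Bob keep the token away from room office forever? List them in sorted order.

archive, foyer, lab, pantry, vault

A0 = {office}
A1: add {kitchen} — kitchen (Alice) has kitchen→office.
A2: add {lobby} — lobby (Alice) has lobby→kitchen.
A3 = A2; e.g. lab (Bob) can still go to archive. Fixed point.
Alice's attractor = {kitchen, lobby, office}; Bob avoids the target exactly from the complement.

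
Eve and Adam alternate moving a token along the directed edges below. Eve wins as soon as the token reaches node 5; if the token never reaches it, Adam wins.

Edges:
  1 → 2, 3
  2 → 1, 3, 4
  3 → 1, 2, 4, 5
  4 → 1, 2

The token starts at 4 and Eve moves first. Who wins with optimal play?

Adam

Track states (vertex, player-to-move).
A0 = {(5,Eve), (5,Adam)}
A1: add {(3,Eve)}.
A2 = A1; e.g. (1,Eve) stays out. (4,Eve) never enters ⇒ Adam avoids the target.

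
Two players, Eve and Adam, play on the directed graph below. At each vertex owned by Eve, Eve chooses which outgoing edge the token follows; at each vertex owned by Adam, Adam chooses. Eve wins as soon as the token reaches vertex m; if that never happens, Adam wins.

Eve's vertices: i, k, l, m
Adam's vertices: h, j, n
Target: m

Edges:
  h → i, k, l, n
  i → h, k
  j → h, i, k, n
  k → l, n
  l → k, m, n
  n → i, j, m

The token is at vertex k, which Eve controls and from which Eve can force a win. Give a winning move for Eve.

A0 = {m}
A1: add {l} — l (Eve) has l→m.
A2: add {k} — k (Eve) has k→l.
A3: add {i} — i (Eve) has i→k.
A4 = A3; e.g. h (Adam) can still go to n. Fixed point.
From k, successor l is in the attractor (rank 1); the other successor n is not.

l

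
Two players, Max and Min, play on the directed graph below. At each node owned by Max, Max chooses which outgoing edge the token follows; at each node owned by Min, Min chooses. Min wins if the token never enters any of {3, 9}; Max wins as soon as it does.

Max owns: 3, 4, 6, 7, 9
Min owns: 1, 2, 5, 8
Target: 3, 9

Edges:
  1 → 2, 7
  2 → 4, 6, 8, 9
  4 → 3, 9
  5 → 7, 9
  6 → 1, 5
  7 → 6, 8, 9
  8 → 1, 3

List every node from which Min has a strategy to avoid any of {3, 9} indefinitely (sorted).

A0 = {3, 9}
A1: add {4, 7} — 4 (Max) has 4→3; 7 (Max) has 7→9.
A2: add {5} — 5 (Min): all of {7, 9} already in.
A3: add {6} — 6 (Max) has 6→5.
A4 = A3; e.g. 1 (Min) can still go to 2. Fixed point.
Max's attractor = {3, 4, 5, 6, 7, 9}; Min avoids the target exactly from the complement.

1, 2, 8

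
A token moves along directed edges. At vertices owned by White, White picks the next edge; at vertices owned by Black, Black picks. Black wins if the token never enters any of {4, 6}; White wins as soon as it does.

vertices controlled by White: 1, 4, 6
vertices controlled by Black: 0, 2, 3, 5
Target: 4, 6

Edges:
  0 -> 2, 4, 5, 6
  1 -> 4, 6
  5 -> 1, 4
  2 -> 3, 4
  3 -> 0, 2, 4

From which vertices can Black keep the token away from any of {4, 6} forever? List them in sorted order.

0, 2, 3

A0 = {4, 6}
A1: add {1} — 1 (White) has 1→4.
A2: add {5} — 5 (Black): all of {1, 4} already in.
A3 = A2; e.g. 0 (Black) can still go to 2. Fixed point.
White's attractor = {1, 4, 5, 6}; Black avoids the target exactly from the complement.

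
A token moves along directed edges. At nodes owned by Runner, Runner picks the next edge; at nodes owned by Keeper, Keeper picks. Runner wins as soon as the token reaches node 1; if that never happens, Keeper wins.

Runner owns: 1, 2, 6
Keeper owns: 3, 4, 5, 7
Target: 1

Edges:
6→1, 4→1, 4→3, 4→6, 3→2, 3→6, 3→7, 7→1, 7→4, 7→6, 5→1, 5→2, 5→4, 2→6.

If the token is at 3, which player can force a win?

A0 = {1}
A1: add {6} — 6 (Runner) has 6→1.
A2: add {2} — 2 (Runner) has 2→6.
A3 = A2; e.g. 3 (Keeper) can still go to 7. Fixed point.
3 never enters the attractor, so Keeper can avoid the target forever.

Keeper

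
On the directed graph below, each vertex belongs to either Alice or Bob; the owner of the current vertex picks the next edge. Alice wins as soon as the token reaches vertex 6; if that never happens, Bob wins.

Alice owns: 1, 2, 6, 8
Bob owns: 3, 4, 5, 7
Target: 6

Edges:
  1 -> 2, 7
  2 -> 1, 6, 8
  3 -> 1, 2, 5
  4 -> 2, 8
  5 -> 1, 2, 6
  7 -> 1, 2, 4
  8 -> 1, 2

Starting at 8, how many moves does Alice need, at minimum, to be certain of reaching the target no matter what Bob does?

A0 = {6}
A1: add {2} — 2 (Alice) has 2→6.
A2: add {1, 8} — 1 (Alice) has 1→2; 8 (Alice) has 8→2.
8 enters the attractor at level 2, so Alice can force the target in 2 moves from there.

2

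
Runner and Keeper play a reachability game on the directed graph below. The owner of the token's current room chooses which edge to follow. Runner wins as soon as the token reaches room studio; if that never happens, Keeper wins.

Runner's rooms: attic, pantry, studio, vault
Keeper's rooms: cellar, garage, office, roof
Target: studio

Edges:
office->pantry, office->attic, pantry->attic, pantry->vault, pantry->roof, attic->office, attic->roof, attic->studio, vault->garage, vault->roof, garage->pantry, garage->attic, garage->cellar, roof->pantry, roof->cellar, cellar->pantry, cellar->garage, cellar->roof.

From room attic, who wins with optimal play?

Runner

A0 = {studio}
A1: add {attic} — attic (Runner) has attic→studio.
attic ∈ A1, so Runner can force the target.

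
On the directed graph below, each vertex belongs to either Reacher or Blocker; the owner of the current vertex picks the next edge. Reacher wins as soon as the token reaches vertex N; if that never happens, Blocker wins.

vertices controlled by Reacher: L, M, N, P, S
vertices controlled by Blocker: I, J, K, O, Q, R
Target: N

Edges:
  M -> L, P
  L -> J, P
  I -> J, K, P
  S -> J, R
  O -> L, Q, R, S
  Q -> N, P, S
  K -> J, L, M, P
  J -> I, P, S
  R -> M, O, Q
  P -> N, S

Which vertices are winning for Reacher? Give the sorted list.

L, M, N, P

A0 = {N}
A1: add {P} — P (Reacher) has P→N.
A2: add {L, M} — L (Reacher) has L→P; M (Reacher) has M→P.
A3 = A2; e.g. I (Blocker) can still go to J. Fixed point.
Reacher's winning region = {L, M, N, P}.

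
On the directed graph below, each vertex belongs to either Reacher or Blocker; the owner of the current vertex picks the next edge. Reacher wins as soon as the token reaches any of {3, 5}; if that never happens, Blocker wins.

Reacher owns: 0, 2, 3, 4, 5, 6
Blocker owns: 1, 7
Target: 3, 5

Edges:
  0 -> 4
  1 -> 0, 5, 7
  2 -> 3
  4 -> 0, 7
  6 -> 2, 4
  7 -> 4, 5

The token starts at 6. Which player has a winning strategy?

A0 = {3, 5}
A1: add {2} — 2 (Reacher) has 2→3.
A2: add {6} — 6 (Reacher) has 6→2.
A3 = A2; e.g. 0 (Reacher) has no edge into A2. Fixed point.
6 ∈ A2, so Reacher can force the target.

Reacher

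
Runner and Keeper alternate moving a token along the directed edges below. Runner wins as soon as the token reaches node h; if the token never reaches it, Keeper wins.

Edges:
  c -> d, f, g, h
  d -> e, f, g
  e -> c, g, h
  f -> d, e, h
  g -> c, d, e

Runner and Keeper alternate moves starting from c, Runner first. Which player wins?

Runner

Track states (vertex, player-to-move).
A0 = {(h,Runner), (h,Keeper)}
A1: add {(c,Runner), (e,Runner), (f,Runner)}.
(c,Runner) ∈ A1 ⇒ Runner forces the target.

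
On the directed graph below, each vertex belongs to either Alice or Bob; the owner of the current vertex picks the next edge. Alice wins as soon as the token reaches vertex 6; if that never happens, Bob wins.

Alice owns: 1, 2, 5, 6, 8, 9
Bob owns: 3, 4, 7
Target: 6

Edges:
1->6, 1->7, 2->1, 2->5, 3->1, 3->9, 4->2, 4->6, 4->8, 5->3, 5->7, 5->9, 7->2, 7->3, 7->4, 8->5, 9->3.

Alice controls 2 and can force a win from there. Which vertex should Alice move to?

1

A0 = {6}
A1: add {1} — 1 (Alice) has 1→6.
A2: add {2} — 2 (Alice) has 2→1.
A3 = A2; e.g. 3 (Bob) can still go to 9. Fixed point.
From 2, successor 1 is in the attractor (rank 1); the other successor 5 is not.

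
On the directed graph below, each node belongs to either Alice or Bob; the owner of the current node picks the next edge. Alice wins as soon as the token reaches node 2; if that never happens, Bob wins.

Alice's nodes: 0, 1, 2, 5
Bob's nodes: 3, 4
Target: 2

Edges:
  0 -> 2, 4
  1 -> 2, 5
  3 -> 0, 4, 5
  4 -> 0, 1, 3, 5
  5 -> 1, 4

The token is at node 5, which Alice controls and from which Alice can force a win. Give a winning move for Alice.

A0 = {2}
A1: add {0, 1} — 0 (Alice) has 0→2; 1 (Alice) has 1→2.
A2: add {5} — 5 (Alice) has 5→1.
A3 = A2; e.g. 3 (Bob) can still go to 4. Fixed point.
From 5, successor 1 is in the attractor (rank 1); the other successor 4 is not.

1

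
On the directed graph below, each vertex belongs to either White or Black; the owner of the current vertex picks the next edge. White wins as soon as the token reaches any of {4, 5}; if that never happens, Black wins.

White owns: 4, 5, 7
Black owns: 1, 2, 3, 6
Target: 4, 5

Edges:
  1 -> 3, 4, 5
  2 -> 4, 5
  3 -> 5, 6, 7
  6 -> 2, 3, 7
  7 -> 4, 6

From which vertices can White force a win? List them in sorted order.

2, 4, 5, 7

A0 = {4, 5}
A1: add {2, 7} — 2 (Black): all of {4, 5} already in; 7 (White) has 7→4.
A2 = A1; e.g. 1 (Black) can still go to 3. Fixed point.
White's winning region = {2, 4, 5, 7}.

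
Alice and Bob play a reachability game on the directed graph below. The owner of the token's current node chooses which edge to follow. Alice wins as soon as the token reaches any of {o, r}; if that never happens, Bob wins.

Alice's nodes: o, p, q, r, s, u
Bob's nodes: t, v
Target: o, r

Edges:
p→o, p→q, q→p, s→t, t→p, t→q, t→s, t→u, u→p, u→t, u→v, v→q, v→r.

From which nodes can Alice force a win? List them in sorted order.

A0 = {o, r}
A1: add {p} — p (Alice) has p→o.
A2: add {q, u} — q (Alice) has q→p; u (Alice) has u→p.
A3: add {v} — v (Bob): all of {q, r} already in.
A4 = A3; e.g. s (Alice) has no edge into A3. Fixed point.
Alice's winning region = {o, p, q, r, u, v}.

o, p, q, r, u, v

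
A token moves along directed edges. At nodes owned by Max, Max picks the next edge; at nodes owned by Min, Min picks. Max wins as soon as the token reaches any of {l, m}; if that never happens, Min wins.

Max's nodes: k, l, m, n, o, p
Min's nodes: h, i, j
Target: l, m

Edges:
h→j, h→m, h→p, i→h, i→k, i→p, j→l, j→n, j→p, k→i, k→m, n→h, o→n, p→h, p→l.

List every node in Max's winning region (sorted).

A0 = {l, m}
A1: add {k, p} — k (Max) has k→m; p (Max) has p→l.
A2 = A1; e.g. h (Min) can still go to j. Fixed point.
Max's winning region = {k, l, m, p}.

k, l, m, p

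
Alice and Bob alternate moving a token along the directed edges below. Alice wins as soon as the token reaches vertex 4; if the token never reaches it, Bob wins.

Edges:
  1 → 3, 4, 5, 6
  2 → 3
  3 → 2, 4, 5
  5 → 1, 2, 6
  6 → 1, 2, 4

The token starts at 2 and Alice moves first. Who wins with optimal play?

Bob

Track states (vertex, player-to-move).
A0 = {(4,Alice), (4,Bob)}
A1: add {(1,Alice), (3,Alice), (6,Alice)}.
A2: add {(2,Bob)}.
A3: add {(5,Alice)}.
A4: add {(1,Bob)}.
A5 = A4; e.g. (2,Alice) stays out. (2,Alice) never enters ⇒ Bob avoids the target.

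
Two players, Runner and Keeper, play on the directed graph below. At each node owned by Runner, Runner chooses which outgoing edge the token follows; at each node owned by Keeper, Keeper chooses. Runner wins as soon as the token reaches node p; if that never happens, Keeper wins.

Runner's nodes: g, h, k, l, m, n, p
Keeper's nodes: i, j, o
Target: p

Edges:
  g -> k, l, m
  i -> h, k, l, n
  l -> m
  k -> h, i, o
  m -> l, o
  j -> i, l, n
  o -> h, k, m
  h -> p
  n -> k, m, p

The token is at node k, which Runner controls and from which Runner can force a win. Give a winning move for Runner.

h

A0 = {p}
A1: add {h, n} — h (Runner) has h→p; n (Runner) has n→p.
A2: add {k} — k (Runner) has k→h.
A3: add {g} — g (Runner) has g→k.
A4 = A3; e.g. i (Keeper) can still go to l. Fixed point.
From k, successor h is in the attractor (rank 1); the other successors i, o are not.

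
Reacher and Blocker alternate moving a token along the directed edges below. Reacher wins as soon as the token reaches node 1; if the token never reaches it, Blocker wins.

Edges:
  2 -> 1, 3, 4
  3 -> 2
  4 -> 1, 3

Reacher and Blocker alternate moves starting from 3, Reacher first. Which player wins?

Blocker

Track states (vertex, player-to-move).
A0 = {(1,Reacher), (1,Blocker)}
A1: add {(2,Reacher), (4,Reacher)}.
A2: add {(3,Blocker)}.
A3 = A2; e.g. (2,Blocker) stays out. (3,Reacher) never enters ⇒ Blocker avoids the target.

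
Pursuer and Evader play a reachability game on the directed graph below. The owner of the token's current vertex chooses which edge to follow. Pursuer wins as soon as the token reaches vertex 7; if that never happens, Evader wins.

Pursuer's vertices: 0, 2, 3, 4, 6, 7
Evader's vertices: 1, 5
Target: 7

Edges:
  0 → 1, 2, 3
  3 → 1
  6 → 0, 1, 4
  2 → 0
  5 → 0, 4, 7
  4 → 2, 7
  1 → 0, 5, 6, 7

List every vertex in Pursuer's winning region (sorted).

4, 6, 7

A0 = {7}
A1: add {4} — 4 (Pursuer) has 4→7.
A2: add {6} — 6 (Pursuer) has 6→4.
A3 = A2; e.g. 0 (Pursuer) has no edge into A2. Fixed point.
Pursuer's winning region = {4, 6, 7}.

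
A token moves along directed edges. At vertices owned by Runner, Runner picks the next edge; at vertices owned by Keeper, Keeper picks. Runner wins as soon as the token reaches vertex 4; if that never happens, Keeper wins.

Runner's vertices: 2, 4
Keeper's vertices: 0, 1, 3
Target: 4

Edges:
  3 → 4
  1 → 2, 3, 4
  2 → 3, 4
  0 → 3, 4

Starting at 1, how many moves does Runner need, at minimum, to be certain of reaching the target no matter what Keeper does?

A0 = {4}
A1: add {2, 3} — 2 (Runner) has 2→4; 3 (Keeper): all of {4} already in.
A2: add {0, 1} — 0 (Keeper): all of {3, 4} already in; 1 (Keeper): all of {2, 3, 4} already in.
A2 = all vertices. Fixed point.
1 enters the attractor at level 2, so Runner can force the target in 2 moves from there.

2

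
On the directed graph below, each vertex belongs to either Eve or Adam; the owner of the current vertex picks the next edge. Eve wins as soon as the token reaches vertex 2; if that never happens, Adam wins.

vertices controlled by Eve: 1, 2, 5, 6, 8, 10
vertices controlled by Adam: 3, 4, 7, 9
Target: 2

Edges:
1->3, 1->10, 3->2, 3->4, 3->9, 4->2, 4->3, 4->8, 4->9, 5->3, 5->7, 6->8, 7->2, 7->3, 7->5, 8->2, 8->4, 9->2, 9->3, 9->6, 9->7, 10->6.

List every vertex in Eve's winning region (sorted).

1, 2, 6, 8, 10

A0 = {2}
A1: add {8} — 8 (Eve) has 8→2.
A2: add {6} — 6 (Eve) has 6→8.
A3: add {10} — 10 (Eve) has 10→6.
A4: add {1} — 1 (Eve) has 1→10.
A5 = A4; e.g. 3 (Adam) can still go to 4. Fixed point.
Eve's winning region = {1, 2, 6, 8, 10}.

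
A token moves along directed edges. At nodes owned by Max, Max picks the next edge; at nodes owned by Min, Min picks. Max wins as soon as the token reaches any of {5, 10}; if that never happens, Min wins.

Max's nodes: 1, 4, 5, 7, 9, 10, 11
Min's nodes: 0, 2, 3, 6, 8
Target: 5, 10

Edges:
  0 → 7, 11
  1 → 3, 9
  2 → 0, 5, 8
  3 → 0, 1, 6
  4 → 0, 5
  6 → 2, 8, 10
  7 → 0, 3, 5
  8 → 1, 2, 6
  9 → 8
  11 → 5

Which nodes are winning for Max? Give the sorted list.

0, 4, 5, 7, 10, 11

A0 = {5, 10}
A1: add {4, 7, 11} — 4 (Max) has 4→5; 7 (Max) has 7→5; 11 (Max) has 11→5.
A2: add {0} — 0 (Min): all of {7, 11} already in.
A3 = A2; e.g. 1 (Max) has no edge into A2. Fixed point.
Max's winning region = {0, 4, 5, 7, 10, 11}.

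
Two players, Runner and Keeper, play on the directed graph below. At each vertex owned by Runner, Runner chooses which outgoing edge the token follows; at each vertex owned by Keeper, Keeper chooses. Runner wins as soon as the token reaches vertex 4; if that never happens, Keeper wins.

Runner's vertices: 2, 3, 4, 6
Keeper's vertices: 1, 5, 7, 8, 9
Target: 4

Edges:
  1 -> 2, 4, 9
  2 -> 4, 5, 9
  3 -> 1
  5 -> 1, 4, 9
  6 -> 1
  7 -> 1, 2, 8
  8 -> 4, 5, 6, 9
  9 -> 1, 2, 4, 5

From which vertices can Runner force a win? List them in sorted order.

A0 = {4}
A1: add {2} — 2 (Runner) has 2→4.
A2 = A1; e.g. 1 (Keeper) can still go to 9. Fixed point.
Runner's winning region = {2, 4}.

2, 4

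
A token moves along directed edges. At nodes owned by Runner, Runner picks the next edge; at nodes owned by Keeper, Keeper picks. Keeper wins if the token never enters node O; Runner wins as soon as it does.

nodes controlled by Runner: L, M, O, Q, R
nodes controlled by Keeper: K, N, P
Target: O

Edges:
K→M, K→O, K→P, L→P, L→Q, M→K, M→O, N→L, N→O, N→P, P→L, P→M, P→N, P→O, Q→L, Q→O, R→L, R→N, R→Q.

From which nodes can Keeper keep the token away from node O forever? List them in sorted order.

K, N, P

A0 = {O}
A1: add {M, Q} — M (Runner) has M→O; Q (Runner) has Q→O.
A2: add {L, R} — L (Runner) has L→Q; R (Runner) has R→Q.
A3 = A2; e.g. K (Keeper) can still go to P. Fixed point.
Runner's attractor = {L, M, O, Q, R}; Keeper avoids the target exactly from the complement.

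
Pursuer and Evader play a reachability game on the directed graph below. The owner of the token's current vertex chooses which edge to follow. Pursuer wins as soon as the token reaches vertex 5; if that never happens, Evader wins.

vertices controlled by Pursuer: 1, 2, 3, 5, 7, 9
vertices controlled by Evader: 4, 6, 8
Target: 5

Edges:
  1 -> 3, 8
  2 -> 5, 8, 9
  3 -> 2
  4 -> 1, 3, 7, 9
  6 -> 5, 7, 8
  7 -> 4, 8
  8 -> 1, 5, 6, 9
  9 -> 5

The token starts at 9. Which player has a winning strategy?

A0 = {5}
A1: add {2, 9} — 2 (Pursuer) has 2→5; 9 (Pursuer) has 9→5.
9 ∈ A1, so Pursuer can force the target.

Pursuer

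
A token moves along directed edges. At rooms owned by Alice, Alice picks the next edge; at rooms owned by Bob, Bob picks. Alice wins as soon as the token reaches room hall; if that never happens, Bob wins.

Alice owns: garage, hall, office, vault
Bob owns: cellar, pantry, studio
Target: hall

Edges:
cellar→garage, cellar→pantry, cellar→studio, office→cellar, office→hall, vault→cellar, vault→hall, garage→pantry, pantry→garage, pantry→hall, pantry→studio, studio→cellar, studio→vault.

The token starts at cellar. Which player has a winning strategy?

A0 = {hall}
A1: add {office, vault} — office (Alice) has office→hall; vault (Alice) has vault→hall.
A2 = A1; e.g. cellar (Bob) can still go to garage. Fixed point.
cellar never enters the attractor, so Bob can avoid the target forever.

Bob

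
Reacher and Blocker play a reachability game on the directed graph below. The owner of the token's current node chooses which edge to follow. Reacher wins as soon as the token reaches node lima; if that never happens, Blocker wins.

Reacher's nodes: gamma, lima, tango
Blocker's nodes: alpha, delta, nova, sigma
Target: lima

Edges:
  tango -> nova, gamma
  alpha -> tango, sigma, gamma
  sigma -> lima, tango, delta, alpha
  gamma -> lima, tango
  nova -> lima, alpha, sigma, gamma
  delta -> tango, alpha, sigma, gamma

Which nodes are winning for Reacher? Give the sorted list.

gamma, lima, tango

A0 = {lima}
A1: add {gamma} — gamma (Reacher) has gamma→lima.
A2: add {tango} — tango (Reacher) has tango→gamma.
A3 = A2; e.g. delta (Blocker) can still go to alpha. Fixed point.
Reacher's winning region = {gamma, lima, tango}.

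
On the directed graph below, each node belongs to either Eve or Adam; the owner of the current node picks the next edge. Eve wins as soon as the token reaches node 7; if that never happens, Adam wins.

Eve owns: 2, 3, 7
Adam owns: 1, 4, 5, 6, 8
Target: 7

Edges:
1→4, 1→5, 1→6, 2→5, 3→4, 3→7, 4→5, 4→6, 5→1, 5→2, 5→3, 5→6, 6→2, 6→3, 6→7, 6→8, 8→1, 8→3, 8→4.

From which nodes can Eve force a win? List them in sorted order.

3, 7

A0 = {7}
A1: add {3} — 3 (Eve) has 3→7.
A2 = A1; e.g. 1 (Adam) can still go to 4. Fixed point.
Eve's winning region = {3, 7}.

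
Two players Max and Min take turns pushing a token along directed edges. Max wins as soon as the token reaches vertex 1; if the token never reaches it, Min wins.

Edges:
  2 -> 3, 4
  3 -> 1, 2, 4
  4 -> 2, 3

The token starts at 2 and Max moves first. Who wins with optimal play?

Track states (vertex, player-to-move).
A0 = {(1,Max), (1,Min)}
A1: add {(3,Max)}.
A2 = A1; e.g. (2,Max) stays out. (2,Max) never enters ⇒ Min avoids the target.

Min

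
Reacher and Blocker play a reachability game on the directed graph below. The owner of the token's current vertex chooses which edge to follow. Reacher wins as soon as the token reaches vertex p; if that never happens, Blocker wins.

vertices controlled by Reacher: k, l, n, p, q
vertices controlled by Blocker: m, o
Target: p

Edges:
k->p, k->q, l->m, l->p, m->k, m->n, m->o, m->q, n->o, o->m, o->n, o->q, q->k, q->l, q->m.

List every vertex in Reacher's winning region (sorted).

k, l, p, q

A0 = {p}
A1: add {k, l} — k (Reacher) has k→p; l (Reacher) has l→p.
A2: add {q} — q (Reacher) has q→k.
A3 = A2; e.g. m (Blocker) can still go to n. Fixed point.
Reacher's winning region = {k, l, p, q}.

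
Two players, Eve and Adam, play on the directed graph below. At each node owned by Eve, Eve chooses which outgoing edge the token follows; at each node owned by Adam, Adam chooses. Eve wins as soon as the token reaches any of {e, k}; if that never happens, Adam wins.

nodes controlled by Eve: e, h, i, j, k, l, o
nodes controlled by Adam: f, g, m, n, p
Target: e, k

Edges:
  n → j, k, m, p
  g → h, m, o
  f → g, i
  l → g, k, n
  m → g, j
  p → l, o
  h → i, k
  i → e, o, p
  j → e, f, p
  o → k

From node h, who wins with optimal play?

A0 = {e, k}
A1: add {h, i, j, l, o} — h (Eve) has h→k; i (Eve) has i→e; j (Eve) has j→e; l (Eve) has l→k; o (Eve) has o→k.
h ∈ A1, so Eve can force the target.

Eve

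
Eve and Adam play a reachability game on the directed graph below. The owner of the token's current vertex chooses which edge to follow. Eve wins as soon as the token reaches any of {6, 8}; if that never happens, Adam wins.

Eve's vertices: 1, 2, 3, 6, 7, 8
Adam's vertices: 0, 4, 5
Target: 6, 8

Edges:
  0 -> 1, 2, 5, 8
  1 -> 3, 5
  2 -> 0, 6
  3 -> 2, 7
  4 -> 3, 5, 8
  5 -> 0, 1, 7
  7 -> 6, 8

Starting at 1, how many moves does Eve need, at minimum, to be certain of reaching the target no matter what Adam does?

A0 = {6, 8}
A1: add {2, 7} — 2 (Eve) has 2→6; 7 (Eve) has 7→6.
A2: add {3} — 3 (Eve) has 3→2.
A3: add {1} — 1 (Eve) has 1→3.
A4 = A3; e.g. 0 (Adam) can still go to 5. Fixed point.
1 enters the attractor at level 3, so Eve can force the target in 3 moves from there.

3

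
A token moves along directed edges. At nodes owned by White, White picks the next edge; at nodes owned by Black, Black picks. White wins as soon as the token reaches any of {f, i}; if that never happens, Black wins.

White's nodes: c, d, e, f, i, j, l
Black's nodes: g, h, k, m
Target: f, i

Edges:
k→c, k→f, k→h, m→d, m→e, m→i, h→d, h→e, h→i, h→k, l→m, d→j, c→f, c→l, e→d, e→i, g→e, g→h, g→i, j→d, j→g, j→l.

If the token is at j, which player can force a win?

Black

A0 = {f, i}
A1: add {c, e} — c (White) has c→f; e (White) has e→i.
A2 = A1; e.g. d (White) has no edge into A1. Fixed point.
j never enters the attractor, so Black can avoid the target forever.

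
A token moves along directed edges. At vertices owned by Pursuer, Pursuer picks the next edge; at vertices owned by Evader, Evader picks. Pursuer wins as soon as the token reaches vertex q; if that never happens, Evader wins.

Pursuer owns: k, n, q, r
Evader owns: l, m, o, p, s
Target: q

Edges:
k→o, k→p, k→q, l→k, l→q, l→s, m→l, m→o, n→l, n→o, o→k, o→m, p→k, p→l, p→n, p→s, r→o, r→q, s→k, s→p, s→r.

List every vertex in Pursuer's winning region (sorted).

A0 = {q}
A1: add {k, r} — k (Pursuer) has k→q; r (Pursuer) has r→q.
A2 = A1; e.g. l (Evader) can still go to s. Fixed point.
Pursuer's winning region = {k, q, r}.

k, q, r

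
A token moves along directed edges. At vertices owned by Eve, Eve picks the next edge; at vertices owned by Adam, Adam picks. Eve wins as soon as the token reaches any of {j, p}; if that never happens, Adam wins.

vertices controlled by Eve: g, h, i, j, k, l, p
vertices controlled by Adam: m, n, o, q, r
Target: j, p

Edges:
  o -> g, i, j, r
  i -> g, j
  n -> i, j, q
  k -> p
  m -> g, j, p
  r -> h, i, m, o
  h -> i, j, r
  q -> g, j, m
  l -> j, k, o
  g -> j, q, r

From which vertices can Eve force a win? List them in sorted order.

g, h, i, j, k, l, m, n, p, q

A0 = {j, p}
A1: add {g, h, i, k, l} — g (Eve) has g→j; h (Eve) has h→j; i (Eve) has i→j; k (Eve) has k→p; l (Eve) has l→j.
A2: add {m} — m (Adam): all of {g, j, p} already in.
A3: add {q} — q (Adam): all of {g, j, m} already in.
A4: add {n} — n (Adam): all of {i, j, q} already in.
A5 = A4; e.g. o (Adam) can still go to r. Fixed point.
Eve's winning region = {g, h, i, j, k, l, m, n, p, q}.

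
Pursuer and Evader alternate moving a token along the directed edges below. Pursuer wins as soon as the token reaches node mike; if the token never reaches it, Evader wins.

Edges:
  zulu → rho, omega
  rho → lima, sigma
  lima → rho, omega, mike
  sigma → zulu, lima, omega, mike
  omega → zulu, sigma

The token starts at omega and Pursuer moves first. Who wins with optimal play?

Evader

Track states (vertex, player-to-move).
A0 = {(mike,Pursuer), (mike,Evader)}
A1: add {(lima,Pursuer), (sigma,Pursuer)}.
A2: add {(rho,Evader)}.
A3: add {(zulu,Pursuer)}.
A4: add {(omega,Evader)}.
A5 = A4; e.g. (zulu,Evader) stays out. (omega,Pursuer) never enters ⇒ Evader avoids the target.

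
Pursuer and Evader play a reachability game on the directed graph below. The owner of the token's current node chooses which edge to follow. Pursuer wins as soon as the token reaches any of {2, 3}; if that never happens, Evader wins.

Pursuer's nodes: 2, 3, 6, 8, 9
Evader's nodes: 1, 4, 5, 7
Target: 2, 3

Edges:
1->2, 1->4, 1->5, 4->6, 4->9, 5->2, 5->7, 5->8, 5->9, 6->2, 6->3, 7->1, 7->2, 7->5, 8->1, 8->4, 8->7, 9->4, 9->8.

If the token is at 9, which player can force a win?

Evader

A0 = {2, 3}
A1: add {6} — 6 (Pursuer) has 6→2.
A2 = A1; e.g. 1 (Evader) can still go to 4. Fixed point.
9 never enters the attractor, so Evader can avoid the target forever.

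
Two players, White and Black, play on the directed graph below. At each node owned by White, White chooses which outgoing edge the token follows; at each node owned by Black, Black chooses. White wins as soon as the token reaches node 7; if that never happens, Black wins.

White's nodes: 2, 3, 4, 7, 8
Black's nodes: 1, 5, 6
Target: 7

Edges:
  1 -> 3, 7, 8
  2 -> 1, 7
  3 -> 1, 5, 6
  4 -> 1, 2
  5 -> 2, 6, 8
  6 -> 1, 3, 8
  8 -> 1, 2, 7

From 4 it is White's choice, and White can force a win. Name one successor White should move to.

A0 = {7}
A1: add {2, 8} — 2 (White) has 2→7; 8 (White) has 8→7.
A2: add {4} — 4 (White) has 4→2.
A3 = A2; e.g. 1 (Black) can still go to 3. Fixed point.
From 4, successor 2 is in the attractor (rank 1); the other successor 1 is not.

2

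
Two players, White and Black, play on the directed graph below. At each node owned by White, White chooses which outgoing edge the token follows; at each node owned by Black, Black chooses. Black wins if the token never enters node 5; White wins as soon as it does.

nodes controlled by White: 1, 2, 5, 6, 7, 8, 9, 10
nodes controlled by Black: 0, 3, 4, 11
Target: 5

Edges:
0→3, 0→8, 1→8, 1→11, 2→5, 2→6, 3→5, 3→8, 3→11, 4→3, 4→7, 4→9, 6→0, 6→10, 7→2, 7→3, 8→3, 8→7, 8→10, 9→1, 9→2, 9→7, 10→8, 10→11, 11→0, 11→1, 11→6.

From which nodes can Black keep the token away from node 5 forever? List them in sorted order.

0, 3, 4, 11

A0 = {5}
A1: add {2} — 2 (White) has 2→5.
A2: add {7, 9} — 7 (White) has 7→2; 9 (White) has 9→2.
A3: add {8} — 8 (White) has 8→7.
A4: add {1, 10} — 1 (White) has 1→8; 10 (White) has 10→8.
A5: add {6} — 6 (White) has 6→10.
A6 = A5; e.g. 0 (Black) can still go to 3. Fixed point.
White's attractor = {1, 2, 5, 6, 7, 8, 9, 10}; Black avoids the target exactly from the complement.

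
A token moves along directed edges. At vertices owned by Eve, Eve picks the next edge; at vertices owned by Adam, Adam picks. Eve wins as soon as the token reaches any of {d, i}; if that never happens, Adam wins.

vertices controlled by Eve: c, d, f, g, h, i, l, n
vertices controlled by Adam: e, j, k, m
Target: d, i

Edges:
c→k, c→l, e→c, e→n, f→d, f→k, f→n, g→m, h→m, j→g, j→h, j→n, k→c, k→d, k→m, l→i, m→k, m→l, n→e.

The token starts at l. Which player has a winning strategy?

A0 = {d, i}
A1: add {f, l} — f (Eve) has f→d; l (Eve) has l→i.
l ∈ A1, so Eve can force the target.

Eve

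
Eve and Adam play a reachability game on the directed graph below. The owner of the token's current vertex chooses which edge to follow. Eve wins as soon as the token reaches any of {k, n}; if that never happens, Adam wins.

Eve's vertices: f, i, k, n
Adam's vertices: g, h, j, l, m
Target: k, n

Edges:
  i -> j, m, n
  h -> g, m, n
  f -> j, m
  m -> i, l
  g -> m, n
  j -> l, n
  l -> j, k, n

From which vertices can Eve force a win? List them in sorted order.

i, k, n

A0 = {k, n}
A1: add {i} — i (Eve) has i→n.
A2 = A1; e.g. f (Eve) has no edge into A1. Fixed point.
Eve's winning region = {i, k, n}.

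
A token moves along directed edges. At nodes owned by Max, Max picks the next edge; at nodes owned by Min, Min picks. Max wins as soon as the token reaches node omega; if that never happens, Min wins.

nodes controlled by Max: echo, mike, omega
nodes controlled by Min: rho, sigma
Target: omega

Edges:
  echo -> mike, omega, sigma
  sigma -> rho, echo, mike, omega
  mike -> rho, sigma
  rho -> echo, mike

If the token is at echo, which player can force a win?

Max

A0 = {omega}
A1: add {echo} — echo (Max) has echo→omega.
A2 = A1; e.g. rho (Min) can still go to mike. Fixed point.
echo ∈ A1, so Max can force the target.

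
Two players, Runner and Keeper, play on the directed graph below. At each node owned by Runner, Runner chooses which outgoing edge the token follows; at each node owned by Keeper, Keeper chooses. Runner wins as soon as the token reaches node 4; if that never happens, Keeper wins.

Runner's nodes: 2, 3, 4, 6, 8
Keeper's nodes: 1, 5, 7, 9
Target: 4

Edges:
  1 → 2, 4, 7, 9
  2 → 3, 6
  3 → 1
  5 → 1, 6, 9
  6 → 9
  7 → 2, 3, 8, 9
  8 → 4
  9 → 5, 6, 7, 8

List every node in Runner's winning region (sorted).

4, 8

A0 = {4}
A1: add {8} — 8 (Runner) has 8→4.
A2 = A1; e.g. 1 (Keeper) can still go to 2. Fixed point.
Runner's winning region = {4, 8}.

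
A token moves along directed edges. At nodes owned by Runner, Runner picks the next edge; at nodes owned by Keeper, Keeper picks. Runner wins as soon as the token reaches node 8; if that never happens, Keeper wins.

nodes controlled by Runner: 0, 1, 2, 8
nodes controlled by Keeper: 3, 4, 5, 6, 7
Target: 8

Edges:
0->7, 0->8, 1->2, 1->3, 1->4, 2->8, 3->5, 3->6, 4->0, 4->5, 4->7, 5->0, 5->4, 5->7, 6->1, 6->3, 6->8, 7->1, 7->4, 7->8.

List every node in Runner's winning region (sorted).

A0 = {8}
A1: add {0, 2} — 0 (Runner) has 0→8; 2 (Runner) has 2→8.
A2: add {1} — 1 (Runner) has 1→2.
A3 = A2; e.g. 3 (Keeper) can still go to 5. Fixed point.
Runner's winning region = {0, 1, 2, 8}.

0, 1, 2, 8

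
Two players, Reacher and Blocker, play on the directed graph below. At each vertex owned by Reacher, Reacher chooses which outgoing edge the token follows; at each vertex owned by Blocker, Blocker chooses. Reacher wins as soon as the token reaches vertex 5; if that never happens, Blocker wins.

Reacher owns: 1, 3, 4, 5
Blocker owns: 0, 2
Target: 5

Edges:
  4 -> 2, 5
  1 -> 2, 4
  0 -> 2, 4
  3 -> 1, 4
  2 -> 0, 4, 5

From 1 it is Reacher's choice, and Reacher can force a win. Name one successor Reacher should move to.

A0 = {5}
A1: add {4} — 4 (Reacher) has 4→5.
A2: add {1, 3} — 1 (Reacher) has 1→4; 3 (Reacher) has 3→4.
A3 = A2; e.g. 0 (Blocker) can still go to 2. Fixed point.
From 1, successor 4 is in the attractor (rank 1); the other successor 2 is not.

4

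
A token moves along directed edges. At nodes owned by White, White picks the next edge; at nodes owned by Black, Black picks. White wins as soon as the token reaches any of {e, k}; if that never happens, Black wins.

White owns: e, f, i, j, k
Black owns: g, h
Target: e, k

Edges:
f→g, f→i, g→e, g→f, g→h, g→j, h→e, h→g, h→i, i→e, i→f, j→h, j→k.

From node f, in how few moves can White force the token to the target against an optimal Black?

A0 = {e, k}
A1: add {i, j} — i (White) has i→e; j (White) has j→k.
A2: add {f} — f (White) has f→i.
A3 = A2; e.g. g (Black) can still go to h. Fixed point.
f enters the attractor at level 2, so White can force the target in 2 moves from there.

2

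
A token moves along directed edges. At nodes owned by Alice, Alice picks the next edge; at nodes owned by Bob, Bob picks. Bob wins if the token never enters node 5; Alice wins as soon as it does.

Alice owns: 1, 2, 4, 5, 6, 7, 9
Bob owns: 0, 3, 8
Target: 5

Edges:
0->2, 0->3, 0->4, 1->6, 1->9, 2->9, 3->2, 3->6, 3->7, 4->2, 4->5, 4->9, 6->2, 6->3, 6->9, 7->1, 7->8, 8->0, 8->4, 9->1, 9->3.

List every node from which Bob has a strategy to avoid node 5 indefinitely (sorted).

A0 = {5}
A1: add {4} — 4 (Alice) has 4→5.
A2 = A1; e.g. 0 (Bob) can still go to 2. Fixed point.
Alice's attractor = {4, 5}; Bob avoids the target exactly from the complement.

0, 1, 2, 3, 6, 7, 8, 9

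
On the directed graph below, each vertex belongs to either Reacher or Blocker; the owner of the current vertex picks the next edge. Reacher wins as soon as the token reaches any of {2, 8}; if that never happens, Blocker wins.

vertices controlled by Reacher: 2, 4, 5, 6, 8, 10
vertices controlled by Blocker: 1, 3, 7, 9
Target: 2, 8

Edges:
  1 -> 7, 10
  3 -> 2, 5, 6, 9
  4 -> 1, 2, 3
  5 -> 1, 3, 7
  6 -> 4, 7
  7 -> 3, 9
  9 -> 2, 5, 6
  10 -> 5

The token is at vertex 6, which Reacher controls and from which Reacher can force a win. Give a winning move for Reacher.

A0 = {2, 8}
A1: add {4} — 4 (Reacher) has 4→2.
A2: add {6} — 6 (Reacher) has 6→4.
A3 = A2; e.g. 1 (Blocker) can still go to 7. Fixed point.
From 6, successor 4 is in the attractor (rank 1); the other successor 7 is not.

4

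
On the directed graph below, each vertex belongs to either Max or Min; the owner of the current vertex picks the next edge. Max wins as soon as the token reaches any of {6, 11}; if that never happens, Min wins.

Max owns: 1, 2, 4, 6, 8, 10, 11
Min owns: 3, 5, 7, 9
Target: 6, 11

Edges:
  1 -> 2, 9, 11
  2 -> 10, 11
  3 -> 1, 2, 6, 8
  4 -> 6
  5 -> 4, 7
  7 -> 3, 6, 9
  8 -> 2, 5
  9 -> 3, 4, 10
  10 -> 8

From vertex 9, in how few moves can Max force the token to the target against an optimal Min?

4

A0 = {6, 11}
A1: add {1, 2, 4} — 1 (Max) has 1→11; 2 (Max) has 2→11; 4 (Max) has 4→6.
A2: add {8} — 8 (Max) has 8→2.
A3: add {3, 10} — 3 (Min): all of {1, 2, 6, 8} already in; 10 (Max) has 10→8.
A4: add {9} — 9 (Min): all of {3, 4, 10} already in.
9 enters the attractor at level 4, so Max can force the target in 4 moves from there.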